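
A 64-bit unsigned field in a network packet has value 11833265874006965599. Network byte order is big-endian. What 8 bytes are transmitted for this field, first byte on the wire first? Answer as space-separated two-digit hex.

11833265874006965599 in hexadecimal, padded to 64 bits, is 0xA438349DF8EFFD5F.
Split into bytes (most-significant first): A4 38 34 9D F8 EF FD 5F.
Big-endian stores the most-significant byte at the lowest address.
So the memory order matches the most-significant-first order: A4 38 34 9D F8 EF FD 5F.

A4 38 34 9D F8 EF FD 5F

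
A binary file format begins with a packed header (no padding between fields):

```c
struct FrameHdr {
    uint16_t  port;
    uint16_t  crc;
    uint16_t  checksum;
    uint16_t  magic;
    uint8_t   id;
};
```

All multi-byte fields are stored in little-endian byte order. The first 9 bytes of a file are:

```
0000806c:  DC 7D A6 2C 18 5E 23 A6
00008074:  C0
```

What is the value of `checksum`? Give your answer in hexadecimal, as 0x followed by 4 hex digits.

`checksum` follows `port` (2 B), `crc` (2 B), so it starts at offset 2 + 2 = 4 and occupies 2 bytes.
Bytes at offsets 4..5: 18 5E.
In little-endian order the low byte comes first in memory.
Reassemble most-significant byte first: 5E 18 → 0x5E18.

0x5E18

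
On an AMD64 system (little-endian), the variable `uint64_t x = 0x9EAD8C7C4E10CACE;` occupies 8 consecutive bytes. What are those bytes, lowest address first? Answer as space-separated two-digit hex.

Split into bytes (most-significant first): 9E AD 8C 7C 4E 10 CA CE.
Little-endian: lowest address holds the least-significant byte.
So at ascending addresses the bytes are CE CA 10 4E 7C 8C AD 9E.

CE CA 10 4E 7C 8C AD 9E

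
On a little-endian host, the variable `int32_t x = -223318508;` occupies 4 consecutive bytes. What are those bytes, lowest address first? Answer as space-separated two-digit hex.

14 6E B0 F2

Two's complement of -223318508 in 32 bits: 223318508 = 0x0D4F91EC; invert → 0xF2B06E13; add 1 → 0xF2B06E14.
Split into bytes (most-significant first): F2 B0 6E 14.
Little-endian stores the least-significant byte at the lowest address.
So at ascending addresses the bytes are 14 6E B0 F2.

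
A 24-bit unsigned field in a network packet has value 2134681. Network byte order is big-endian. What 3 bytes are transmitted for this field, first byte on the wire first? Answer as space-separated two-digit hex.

20 92 99

2134681 in hexadecimal, padded to 24 bits, is 0x209299.
Split into bytes (most-significant first): 20 92 99.
Big-endian: lowest address holds the most-significant byte.
So the memory order matches the most-significant-first order: 20 92 99.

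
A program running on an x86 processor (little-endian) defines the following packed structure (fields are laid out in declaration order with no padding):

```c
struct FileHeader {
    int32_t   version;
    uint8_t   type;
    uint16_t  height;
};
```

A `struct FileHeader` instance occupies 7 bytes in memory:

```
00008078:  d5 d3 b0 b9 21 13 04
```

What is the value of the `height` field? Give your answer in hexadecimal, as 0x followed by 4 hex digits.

0x0413

`height` follows `version` (4 B), `type` (1 B), so it starts at offset 4 + 1 = 5 and occupies 2 bytes.
Bytes at offsets 5..6: 13 04.
Little-endian: lowest address holds the least-significant byte.
Reassemble most-significant byte first: 04 13 → 0x0413.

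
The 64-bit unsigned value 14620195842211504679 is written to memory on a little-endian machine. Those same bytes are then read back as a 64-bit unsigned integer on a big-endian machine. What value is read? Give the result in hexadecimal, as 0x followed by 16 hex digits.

0x27E2A849A85EE5CA

14620195842211504679 in 64-bit hexadecimal is 0xCAE55EA849A8E227.
Stored little-endian, the bytes at ascending addresses are 27 E2 A8 49 A8 5E E5 CA.
Read back as big-endian, the last byte is least significant, giving 0x27E2A849A85EE5CA.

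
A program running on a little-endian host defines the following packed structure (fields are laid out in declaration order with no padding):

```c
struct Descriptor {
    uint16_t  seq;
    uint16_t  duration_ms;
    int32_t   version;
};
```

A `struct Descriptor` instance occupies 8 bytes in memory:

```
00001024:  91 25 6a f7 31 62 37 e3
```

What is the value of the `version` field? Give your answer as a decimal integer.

-482909647

`version` follows `seq` (2 B), `duration_ms` (2 B), so it starts at offset 2 + 2 = 4 and occupies 4 bytes.
Bytes at offsets 4..7: 31 62 37 E3.
Little-endian stores the least-significant byte at the lowest address.
Reassemble most-significant byte first: E3 37 62 31 → 0xE3376231.
Top bit is set, so as a signed 32-bit value this is 0xE3376231 − 2^32 = -482909647.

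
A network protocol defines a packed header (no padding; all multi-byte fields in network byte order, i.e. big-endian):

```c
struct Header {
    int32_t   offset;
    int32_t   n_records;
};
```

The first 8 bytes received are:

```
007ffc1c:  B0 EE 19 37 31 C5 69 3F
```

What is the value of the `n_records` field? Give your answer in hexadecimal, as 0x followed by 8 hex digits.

`n_records` follows `offset` (4 bytes), so it starts at byte offset 4 and occupies 4 bytes.
Bytes at offsets 4..7: 31 C5 69 3F.
Big-endian: lowest address holds the most-significant byte.
The bytes are already most-significant first: 0x31C5693F.

0x31C5693F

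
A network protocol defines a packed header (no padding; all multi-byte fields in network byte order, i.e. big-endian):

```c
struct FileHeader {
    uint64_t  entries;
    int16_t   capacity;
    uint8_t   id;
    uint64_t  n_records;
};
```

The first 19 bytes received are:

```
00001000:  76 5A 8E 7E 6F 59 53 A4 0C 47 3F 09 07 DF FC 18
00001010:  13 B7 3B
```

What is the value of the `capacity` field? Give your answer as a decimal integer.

3143

`capacity` follows `entries` (8 bytes), so it starts at byte offset 8 and occupies 2 bytes.
Bytes at offsets 8..9: 0C 47.
Big-endian: lowest address holds the most-significant byte.
The bytes are already most-significant first: 0x0C47.
0x0C47 = 3143.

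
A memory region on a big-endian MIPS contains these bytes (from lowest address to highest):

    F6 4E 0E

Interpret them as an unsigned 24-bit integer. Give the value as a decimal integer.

Big-endian: lowest address holds the most-significant byte.
The bytes are already most-significant first: 0xF64E0E.
0xF64E0E = 16141838.

16141838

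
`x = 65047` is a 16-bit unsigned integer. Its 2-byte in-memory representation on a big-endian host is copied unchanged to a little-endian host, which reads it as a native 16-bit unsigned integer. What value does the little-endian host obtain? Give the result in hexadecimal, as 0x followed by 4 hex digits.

65047 in 16-bit hexadecimal is 0xFE17.
Stored big-endian, the bytes at ascending addresses are FE 17.
Read back as little-endian, the first byte is least significant, giving 0x17FE.

0x17FE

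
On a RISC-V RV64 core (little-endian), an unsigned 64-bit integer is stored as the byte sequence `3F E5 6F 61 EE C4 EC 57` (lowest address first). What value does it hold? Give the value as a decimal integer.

Little-endian stores the least-significant byte at the lowest address.
Reassemble most-significant byte first: 57 EC C4 EE 61 6F E5 3F → 0x57ECC4EE616FE53F.
0x57ECC4EE616FE53F = 6335655303919428927.

6335655303919428927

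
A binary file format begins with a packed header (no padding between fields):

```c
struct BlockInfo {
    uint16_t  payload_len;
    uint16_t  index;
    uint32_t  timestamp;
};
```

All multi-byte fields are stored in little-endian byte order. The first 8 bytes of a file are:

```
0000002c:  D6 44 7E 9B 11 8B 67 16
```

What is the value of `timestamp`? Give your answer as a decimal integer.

375884561

`timestamp` follows `payload_len` (2 B), `index` (2 B), so it starts at offset 2 + 2 = 4 and occupies 4 bytes.
Bytes at offsets 4..7: 11 8B 67 16.
Little-endian stores the least-significant byte at the lowest address.
Reassemble most-significant byte first: 16 67 8B 11 → 0x16678B11.
0x16678B11 = 375884561.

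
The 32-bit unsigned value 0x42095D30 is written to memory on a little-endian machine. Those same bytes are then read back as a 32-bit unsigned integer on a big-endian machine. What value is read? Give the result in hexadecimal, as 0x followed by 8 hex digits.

0x305D0942

Stored little-endian, the bytes at ascending addresses are 30 5D 09 42.
Read back as big-endian, the last byte is least significant, giving 0x305D0942.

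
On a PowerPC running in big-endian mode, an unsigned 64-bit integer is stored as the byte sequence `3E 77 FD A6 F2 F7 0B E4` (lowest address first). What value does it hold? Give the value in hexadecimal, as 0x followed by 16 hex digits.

Big-endian stores the most-significant byte at the lowest address.
The bytes are already most-significant first: 0x3E77FDA6F2F70BE4.

0x3E77FDA6F2F70BE4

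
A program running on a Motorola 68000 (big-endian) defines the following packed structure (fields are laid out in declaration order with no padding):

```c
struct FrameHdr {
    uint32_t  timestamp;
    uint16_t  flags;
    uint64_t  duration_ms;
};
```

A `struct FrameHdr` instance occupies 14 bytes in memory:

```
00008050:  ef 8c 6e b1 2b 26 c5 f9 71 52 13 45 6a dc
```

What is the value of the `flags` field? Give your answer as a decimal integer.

11046

`flags` follows `timestamp` (4 bytes), so it starts at byte offset 4 and occupies 2 bytes.
Bytes at offsets 4..5: 2B 26.
In big-endian order the high byte comes first in memory.
The bytes are already most-significant first: 0x2B26.
0x2B26 = 11046.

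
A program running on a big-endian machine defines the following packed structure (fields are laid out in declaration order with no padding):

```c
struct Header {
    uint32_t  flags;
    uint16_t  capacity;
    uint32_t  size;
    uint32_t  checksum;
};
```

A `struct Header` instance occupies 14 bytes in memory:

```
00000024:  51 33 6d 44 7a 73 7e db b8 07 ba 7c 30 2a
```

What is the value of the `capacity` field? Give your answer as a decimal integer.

31347

`capacity` follows `flags` (4 bytes), so it starts at byte offset 4 and occupies 2 bytes.
Bytes at offsets 4..5: 7A 73.
In big-endian order the high byte comes first in memory.
The bytes are already most-significant first: 0x7A73.
0x7A73 = 31347.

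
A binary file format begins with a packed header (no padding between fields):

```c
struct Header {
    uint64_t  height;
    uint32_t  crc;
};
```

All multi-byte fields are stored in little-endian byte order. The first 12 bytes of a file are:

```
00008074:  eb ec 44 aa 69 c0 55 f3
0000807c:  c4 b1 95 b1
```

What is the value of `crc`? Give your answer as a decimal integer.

2979377604

`crc` follows `height` (8 bytes), so it starts at byte offset 8 and occupies 4 bytes.
Bytes at offsets 8..11: C4 B1 95 B1.
In little-endian order the low byte comes first in memory.
Reassemble most-significant byte first: B1 95 B1 C4 → 0xB195B1C4.
0xB195B1C4 = 2979377604.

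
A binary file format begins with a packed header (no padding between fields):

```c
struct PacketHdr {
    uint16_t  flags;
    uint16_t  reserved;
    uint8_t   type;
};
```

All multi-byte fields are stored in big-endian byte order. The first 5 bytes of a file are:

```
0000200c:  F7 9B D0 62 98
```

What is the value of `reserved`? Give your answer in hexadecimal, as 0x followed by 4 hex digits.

0xD062

`reserved` follows `flags` (2 bytes), so it starts at byte offset 2 and occupies 2 bytes.
Bytes at offsets 2..3: D0 62.
In big-endian order the high byte comes first in memory.
The bytes are already most-significant first: 0xD062.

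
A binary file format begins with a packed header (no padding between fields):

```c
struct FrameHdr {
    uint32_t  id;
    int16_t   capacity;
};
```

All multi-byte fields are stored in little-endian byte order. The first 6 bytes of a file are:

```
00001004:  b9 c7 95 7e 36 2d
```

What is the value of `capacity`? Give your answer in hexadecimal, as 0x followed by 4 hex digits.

`capacity` follows `id` (4 bytes), so it starts at byte offset 4 and occupies 2 bytes.
Bytes at offsets 4..5: 36 2D.
Little-endian: lowest address holds the least-significant byte.
Reassemble most-significant byte first: 2D 36 → 0x2D36.

0x2D36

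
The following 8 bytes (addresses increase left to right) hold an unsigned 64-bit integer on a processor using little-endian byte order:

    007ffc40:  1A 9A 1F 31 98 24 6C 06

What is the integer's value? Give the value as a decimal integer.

462785097790102042

In little-endian order the low byte comes first in memory.
Reassemble most-significant byte first: 06 6C 24 98 31 1F 9A 1A → 0x066C2498311F9A1A.
0x066C2498311F9A1A = 462785097790102042.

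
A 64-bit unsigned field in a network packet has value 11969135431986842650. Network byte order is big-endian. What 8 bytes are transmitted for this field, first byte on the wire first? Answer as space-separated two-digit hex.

A6 1A E9 42 9C 1E 0C 1A

11969135431986842650 in hexadecimal, padded to 64 bits, is 0xA61AE9429C1E0C1A.
Split into bytes (most-significant first): A6 1A E9 42 9C 1E 0C 1A.
Big-endian stores the most-significant byte at the lowest address.
So the memory order matches the most-significant-first order: A6 1A E9 42 9C 1E 0C 1A.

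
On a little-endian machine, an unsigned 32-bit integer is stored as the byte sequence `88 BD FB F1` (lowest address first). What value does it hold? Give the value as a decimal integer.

In little-endian order the low byte comes first in memory.
Reassemble most-significant byte first: F1 FB BD 88 → 0xF1FBBD88.
0xF1FBBD88 = 4059807112.

4059807112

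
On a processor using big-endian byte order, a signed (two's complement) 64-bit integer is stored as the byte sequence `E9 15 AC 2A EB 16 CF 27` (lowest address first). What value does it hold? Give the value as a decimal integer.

Big-endian: lowest address holds the most-significant byte.
The bytes are already most-significant first: 0xE915AC2AEB16CF27.
Top bit is set, so as a signed 64-bit value this is 0xE915AC2AEB16CF27 − 2^64 = -1651224388028674265.

-1651224388028674265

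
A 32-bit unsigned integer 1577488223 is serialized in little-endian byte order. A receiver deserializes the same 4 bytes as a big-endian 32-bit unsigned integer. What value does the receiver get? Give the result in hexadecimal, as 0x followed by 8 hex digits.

1577488223 in 32-bit hexadecimal is 0x5E068F5F.
Stored little-endian, the bytes at ascending addresses are 5F 8F 06 5E.
Read back as big-endian, the last byte is least significant, giving 0x5F8F065E.

0x5F8F065E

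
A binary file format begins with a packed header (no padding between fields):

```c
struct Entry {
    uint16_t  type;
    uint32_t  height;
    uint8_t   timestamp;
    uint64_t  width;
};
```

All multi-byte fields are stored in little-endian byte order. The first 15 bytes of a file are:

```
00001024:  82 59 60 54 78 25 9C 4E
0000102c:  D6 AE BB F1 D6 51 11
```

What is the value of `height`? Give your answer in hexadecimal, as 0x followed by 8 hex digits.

0x25785460

`height` follows `type` (2 bytes), so it starts at byte offset 2 and occupies 4 bytes.
Bytes at offsets 2..5: 60 54 78 25.
In little-endian order the low byte comes first in memory.
Reassemble most-significant byte first: 25 78 54 60 → 0x25785460.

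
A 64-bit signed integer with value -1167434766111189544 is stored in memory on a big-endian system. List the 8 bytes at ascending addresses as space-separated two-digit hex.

EF CC 70 43 FB 80 55 D8

Two's complement of -1167434766111189544 in 64 bits: 1167434766111189544 = 0x10338FBC047FAA28; invert → 0xEFCC7043FB8055D7; add 1 → 0xEFCC7043FB8055D8.
Split into bytes (most-significant first): EF CC 70 43 FB 80 55 D8.
Big-endian: lowest address holds the most-significant byte.
So the memory order matches the most-significant-first order: EF CC 70 43 FB 80 55 D8.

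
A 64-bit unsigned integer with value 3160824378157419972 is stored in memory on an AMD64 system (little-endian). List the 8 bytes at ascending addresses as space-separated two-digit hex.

3160824378157419972 in hexadecimal, padded to 64 bits, is 0x2BDD81067177CDC4.
Split into bytes (most-significant first): 2B DD 81 06 71 77 CD C4.
Little-endian: lowest address holds the least-significant byte.
So at ascending addresses the bytes are C4 CD 77 71 06 81 DD 2B.

C4 CD 77 71 06 81 DD 2B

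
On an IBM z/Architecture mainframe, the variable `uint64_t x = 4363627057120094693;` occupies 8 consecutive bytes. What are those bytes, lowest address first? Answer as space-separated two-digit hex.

3C 8E B7 B0 5F ED 29 E5

4363627057120094693 in hexadecimal, padded to 64 bits, is 0x3C8EB7B05FED29E5.
Split into bytes (most-significant first): 3C 8E B7 B0 5F ED 29 E5.
In big-endian order the high byte comes first in memory.
So the memory order matches the most-significant-first order: 3C 8E B7 B0 5F ED 29 E5.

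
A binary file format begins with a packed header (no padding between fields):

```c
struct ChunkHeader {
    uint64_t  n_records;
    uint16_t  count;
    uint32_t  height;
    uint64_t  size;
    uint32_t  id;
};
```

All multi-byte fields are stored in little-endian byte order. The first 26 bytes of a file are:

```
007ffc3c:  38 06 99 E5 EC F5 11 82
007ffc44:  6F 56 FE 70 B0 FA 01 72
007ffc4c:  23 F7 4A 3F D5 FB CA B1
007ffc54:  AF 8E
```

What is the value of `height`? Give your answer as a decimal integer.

4205867262

`height` follows `n_records` (8 B), `count` (2 B), so it starts at offset 8 + 2 = 10 and occupies 4 bytes.
Bytes at offsets 10..13: FE 70 B0 FA.
In little-endian order the low byte comes first in memory.
Reassemble most-significant byte first: FA B0 70 FE → 0xFAB070FE.
0xFAB070FE = 4205867262.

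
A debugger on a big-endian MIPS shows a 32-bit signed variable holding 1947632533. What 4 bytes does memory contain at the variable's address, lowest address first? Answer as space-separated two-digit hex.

1947632533 in hexadecimal, padded to 32 bits, is 0x74168395.
Split into bytes (most-significant first): 74 16 83 95.
Big-endian stores the most-significant byte at the lowest address.
So the memory order matches the most-significant-first order: 74 16 83 95.

74 16 83 95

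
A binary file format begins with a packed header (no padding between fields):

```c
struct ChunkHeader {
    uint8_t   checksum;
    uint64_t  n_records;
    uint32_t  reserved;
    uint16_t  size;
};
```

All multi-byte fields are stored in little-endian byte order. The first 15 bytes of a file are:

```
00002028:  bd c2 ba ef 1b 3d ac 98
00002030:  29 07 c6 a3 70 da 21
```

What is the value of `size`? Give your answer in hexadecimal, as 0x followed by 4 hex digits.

`size` follows `checksum` (1 B), `n_records` (8 B), `reserved` (4 B), so it starts at offset 1 + 8 + 4 = 13 and occupies 2 bytes.
Bytes at offsets 13..14: DA 21.
Little-endian: lowest address holds the least-significant byte.
Reassemble most-significant byte first: 21 DA → 0x21DA.

0x21DA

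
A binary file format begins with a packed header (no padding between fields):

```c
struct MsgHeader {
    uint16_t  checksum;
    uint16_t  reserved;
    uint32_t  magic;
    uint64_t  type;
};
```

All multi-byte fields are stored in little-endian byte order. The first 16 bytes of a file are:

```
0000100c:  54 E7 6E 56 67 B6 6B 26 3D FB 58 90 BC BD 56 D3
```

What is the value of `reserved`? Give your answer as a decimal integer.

22126

`reserved` follows `checksum` (2 bytes), so it starts at byte offset 2 and occupies 2 bytes.
Bytes at offsets 2..3: 6E 56.
Little-endian: lowest address holds the least-significant byte.
Reassemble most-significant byte first: 56 6E → 0x566E.
0x566E = 22126.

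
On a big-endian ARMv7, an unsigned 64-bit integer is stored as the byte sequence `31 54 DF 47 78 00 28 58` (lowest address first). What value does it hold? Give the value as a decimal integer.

3554711503951112280

Big-endian: lowest address holds the most-significant byte.
The bytes are already most-significant first: 0x3154DF4778002858.
0x3154DF4778002858 = 3554711503951112280.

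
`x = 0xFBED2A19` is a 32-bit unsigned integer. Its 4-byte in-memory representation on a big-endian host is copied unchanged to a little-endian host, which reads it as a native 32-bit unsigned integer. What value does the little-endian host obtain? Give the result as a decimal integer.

422243835

Stored big-endian, the bytes at ascending addresses are FB ED 2A 19.
Read back as little-endian, the first byte is least significant, giving 0x192AEDFB.
0x192AEDFB = 422243835.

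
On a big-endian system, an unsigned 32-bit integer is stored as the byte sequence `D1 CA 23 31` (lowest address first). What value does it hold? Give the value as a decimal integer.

3519685425

In big-endian order the high byte comes first in memory.
The bytes are already most-significant first: 0xD1CA2331.
0xD1CA2331 = 3519685425.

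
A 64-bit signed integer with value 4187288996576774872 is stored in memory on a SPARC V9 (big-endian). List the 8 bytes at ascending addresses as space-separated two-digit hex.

3A 1C 3D 28 3C DC 4A D8

4187288996576774872 in hexadecimal, padded to 64 bits, is 0x3A1C3D283CDC4AD8.
Split into bytes (most-significant first): 3A 1C 3D 28 3C DC 4A D8.
Big-endian stores the most-significant byte at the lowest address.
So the memory order matches the most-significant-first order: 3A 1C 3D 28 3C DC 4A D8.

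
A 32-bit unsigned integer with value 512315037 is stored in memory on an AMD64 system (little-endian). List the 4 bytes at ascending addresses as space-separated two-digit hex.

512315037 in hexadecimal, padded to 32 bits, is 0x1E894E9D.
Split into bytes (most-significant first): 1E 89 4E 9D.
Little-endian: lowest address holds the least-significant byte.
So at ascending addresses the bytes are 9D 4E 89 1E.

9D 4E 89 1E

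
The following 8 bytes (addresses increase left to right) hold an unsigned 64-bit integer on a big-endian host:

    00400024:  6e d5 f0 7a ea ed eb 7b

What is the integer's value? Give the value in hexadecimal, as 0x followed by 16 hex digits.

Big-endian stores the most-significant byte at the lowest address.
The bytes are already most-significant first: 0x6ED5F07AEAEDEB7B.

0x6ED5F07AEAEDEB7B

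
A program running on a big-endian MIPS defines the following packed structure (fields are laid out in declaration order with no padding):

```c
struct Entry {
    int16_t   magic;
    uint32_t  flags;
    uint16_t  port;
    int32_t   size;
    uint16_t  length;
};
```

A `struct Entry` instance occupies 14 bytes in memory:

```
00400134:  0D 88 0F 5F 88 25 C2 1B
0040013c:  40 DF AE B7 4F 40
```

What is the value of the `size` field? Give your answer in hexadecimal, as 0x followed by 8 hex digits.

0x40DFAEB7

`size` follows `magic` (2 B), `flags` (4 B), `port` (2 B), so it starts at offset 2 + 4 + 2 = 8 and occupies 4 bytes.
Bytes at offsets 8..11: 40 DF AE B7.
Big-endian: lowest address holds the most-significant byte.
The bytes are already most-significant first: 0x40DFAEB7.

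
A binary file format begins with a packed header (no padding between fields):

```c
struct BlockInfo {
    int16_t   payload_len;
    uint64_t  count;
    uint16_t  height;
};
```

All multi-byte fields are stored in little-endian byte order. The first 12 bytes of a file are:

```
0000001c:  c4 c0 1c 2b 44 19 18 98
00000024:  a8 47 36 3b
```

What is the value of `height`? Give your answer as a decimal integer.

15158

`height` follows `payload_len` (2 B), `count` (8 B), so it starts at offset 2 + 8 = 10 and occupies 2 bytes.
Bytes at offsets 10..11: 36 3B.
In little-endian order the low byte comes first in memory.
Reassemble most-significant byte first: 3B 36 → 0x3B36.
0x3B36 = 15158.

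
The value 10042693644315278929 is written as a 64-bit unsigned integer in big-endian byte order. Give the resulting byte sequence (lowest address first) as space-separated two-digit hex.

8B 5E D0 A9 39 7C 3E 51

10042693644315278929 in hexadecimal, padded to 64 bits, is 0x8B5ED0A9397C3E51.
Split into bytes (most-significant first): 8B 5E D0 A9 39 7C 3E 51.
Big-endian stores the most-significant byte at the lowest address.
So the memory order matches the most-significant-first order: 8B 5E D0 A9 39 7C 3E 51.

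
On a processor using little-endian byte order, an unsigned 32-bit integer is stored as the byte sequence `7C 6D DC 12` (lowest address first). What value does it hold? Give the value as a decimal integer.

Little-endian: lowest address holds the least-significant byte.
Reassemble most-significant byte first: 12 DC 6D 7C → 0x12DC6D7C.
0x12DC6D7C = 316435836.

316435836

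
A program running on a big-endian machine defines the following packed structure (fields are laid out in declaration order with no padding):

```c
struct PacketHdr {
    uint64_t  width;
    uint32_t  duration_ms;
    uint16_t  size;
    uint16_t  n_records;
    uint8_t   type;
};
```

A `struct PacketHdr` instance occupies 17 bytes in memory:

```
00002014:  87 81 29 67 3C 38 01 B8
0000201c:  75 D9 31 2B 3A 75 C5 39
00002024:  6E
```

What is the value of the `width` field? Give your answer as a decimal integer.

`width` is the first field, at byte offset 0, occupying 8 bytes.
Bytes at offsets 0..7: 87 81 29 67 3C 38 01 B8.
Big-endian stores the most-significant byte at the lowest address.
The bytes are already most-significant first: 0x878129673C3801B8.
0x878129673C3801B8 = 9764130990484619704.

9764130990484619704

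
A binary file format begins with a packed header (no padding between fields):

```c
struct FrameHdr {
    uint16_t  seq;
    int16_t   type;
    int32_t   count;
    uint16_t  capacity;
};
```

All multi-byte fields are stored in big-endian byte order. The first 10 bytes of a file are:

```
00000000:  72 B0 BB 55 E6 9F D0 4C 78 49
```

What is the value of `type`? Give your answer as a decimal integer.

-17579

`type` follows `seq` (2 bytes), so it starts at byte offset 2 and occupies 2 bytes.
Bytes at offsets 2..3: BB 55.
In big-endian order the high byte comes first in memory.
The bytes are already most-significant first: 0xBB55.
Top bit is set, so as a signed 16-bit value this is 0xBB55 − 2^16 = -17579.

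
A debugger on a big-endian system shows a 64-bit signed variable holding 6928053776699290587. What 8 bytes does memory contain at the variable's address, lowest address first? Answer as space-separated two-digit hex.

6928053776699290587 in hexadecimal, padded to 64 bits, is 0x6025643418F6F3DB.
Split into bytes (most-significant first): 60 25 64 34 18 F6 F3 DB.
Big-endian: lowest address holds the most-significant byte.
So the memory order matches the most-significant-first order: 60 25 64 34 18 F6 F3 DB.

60 25 64 34 18 F6 F3 DB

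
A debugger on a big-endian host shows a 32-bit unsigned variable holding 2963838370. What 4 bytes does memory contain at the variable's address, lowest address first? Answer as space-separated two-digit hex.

B0 A8 95 A2

2963838370 in hexadecimal, padded to 32 bits, is 0xB0A895A2.
Split into bytes (most-significant first): B0 A8 95 A2.
Big-endian stores the most-significant byte at the lowest address.
So the memory order matches the most-significant-first order: B0 A8 95 A2.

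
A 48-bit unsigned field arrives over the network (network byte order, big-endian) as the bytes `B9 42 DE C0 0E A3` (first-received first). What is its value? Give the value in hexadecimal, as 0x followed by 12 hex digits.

In big-endian order the high byte comes first in memory.
The bytes are already most-significant first: 0xB942DEC00EA3.

0xB942DEC00EA3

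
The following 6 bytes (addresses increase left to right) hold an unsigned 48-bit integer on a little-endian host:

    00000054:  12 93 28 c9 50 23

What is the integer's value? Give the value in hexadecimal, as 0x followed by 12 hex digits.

0x2350C9289312

In little-endian order the low byte comes first in memory.
Reassemble most-significant byte first: 23 50 C9 28 93 12 → 0x2350C9289312.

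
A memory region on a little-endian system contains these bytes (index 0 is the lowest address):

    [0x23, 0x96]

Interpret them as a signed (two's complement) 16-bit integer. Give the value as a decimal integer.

-27101

In little-endian order the low byte comes first in memory.
Reassemble most-significant byte first: 96 23 → 0x9623.
Top bit is set, so as a signed 16-bit value this is 0x9623 − 2^16 = -27101.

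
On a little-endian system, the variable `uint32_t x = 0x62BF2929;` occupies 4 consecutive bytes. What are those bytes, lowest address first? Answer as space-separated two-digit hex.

Split into bytes (most-significant first): 62 BF 29 29.
In little-endian order the low byte comes first in memory.
So at ascending addresses the bytes are 29 29 BF 62.

29 29 BF 62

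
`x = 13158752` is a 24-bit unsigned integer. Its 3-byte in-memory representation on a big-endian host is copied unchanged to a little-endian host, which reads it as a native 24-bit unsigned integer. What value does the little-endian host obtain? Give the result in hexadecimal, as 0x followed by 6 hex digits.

13158752 in 24-bit hexadecimal is 0xC8C960.
Stored big-endian, the bytes at ascending addresses are C8 C9 60.
Read back as little-endian, the first byte is least significant, giving 0x60C9C8.

0x60C9C8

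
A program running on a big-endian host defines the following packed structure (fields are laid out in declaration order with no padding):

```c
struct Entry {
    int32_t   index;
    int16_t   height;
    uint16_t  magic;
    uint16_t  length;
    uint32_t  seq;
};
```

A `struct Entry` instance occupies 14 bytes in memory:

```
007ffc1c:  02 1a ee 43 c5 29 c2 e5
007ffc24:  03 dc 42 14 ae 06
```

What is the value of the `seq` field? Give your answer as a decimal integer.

`seq` follows `index` (4 B), `height` (2 B), `magic` (2 B), `length` (2 B), so it starts at offset 4 + 2 + 2 + 2 = 10 and occupies 4 bytes.
Bytes at offsets 10..13: 42 14 AE 06.
Big-endian stores the most-significant byte at the lowest address.
The bytes are already most-significant first: 0x4214AE06.
0x4214AE06 = 1108651526.

1108651526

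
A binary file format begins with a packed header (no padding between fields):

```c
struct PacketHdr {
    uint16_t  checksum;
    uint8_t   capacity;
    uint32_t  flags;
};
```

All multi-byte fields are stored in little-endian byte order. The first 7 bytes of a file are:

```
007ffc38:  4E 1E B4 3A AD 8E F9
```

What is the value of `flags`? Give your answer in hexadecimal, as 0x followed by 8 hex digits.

`flags` follows `checksum` (2 B), `capacity` (1 B), so it starts at offset 2 + 1 = 3 and occupies 4 bytes.
Bytes at offsets 3..6: 3A AD 8E F9.
Little-endian: lowest address holds the least-significant byte.
Reassemble most-significant byte first: F9 8E AD 3A → 0xF98EAD3A.

0xF98EAD3A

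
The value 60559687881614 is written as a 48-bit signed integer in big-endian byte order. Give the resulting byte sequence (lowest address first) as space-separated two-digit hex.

60559687881614 in hexadecimal, padded to 48 bits, is 0x371426AF138E.
Split into bytes (most-significant first): 37 14 26 AF 13 8E.
Big-endian: lowest address holds the most-significant byte.
So the memory order matches the most-significant-first order: 37 14 26 AF 13 8E.

37 14 26 AF 13 8E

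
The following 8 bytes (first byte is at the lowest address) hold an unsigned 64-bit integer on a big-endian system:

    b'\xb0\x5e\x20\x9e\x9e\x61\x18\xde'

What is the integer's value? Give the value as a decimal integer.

In big-endian order the high byte comes first in memory.
The bytes are already most-significant first: 0xB05E209E9E6118DE.
0xB05E209E9E6118DE = 12708631064120203486.

12708631064120203486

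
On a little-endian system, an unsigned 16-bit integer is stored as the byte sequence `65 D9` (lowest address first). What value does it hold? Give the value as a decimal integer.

55653

Little-endian stores the least-significant byte at the lowest address.
Reassemble most-significant byte first: D9 65 → 0xD965.
0xD965 = 55653.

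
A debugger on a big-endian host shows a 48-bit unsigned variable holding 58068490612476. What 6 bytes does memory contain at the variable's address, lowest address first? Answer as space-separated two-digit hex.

58068490612476 in hexadecimal, padded to 48 bits, is 0x34D01FC16EFC.
Split into bytes (most-significant first): 34 D0 1F C1 6E FC.
Big-endian: lowest address holds the most-significant byte.
So the memory order matches the most-significant-first order: 34 D0 1F C1 6E FC.

34 D0 1F C1 6E FC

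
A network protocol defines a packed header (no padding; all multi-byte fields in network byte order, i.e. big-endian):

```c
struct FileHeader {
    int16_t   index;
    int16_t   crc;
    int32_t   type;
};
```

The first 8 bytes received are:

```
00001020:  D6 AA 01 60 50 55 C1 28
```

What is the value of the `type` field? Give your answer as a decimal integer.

1347797288

`type` follows `index` (2 B), `crc` (2 B), so it starts at offset 2 + 2 = 4 and occupies 4 bytes.
Bytes at offsets 4..7: 50 55 C1 28.
Big-endian: lowest address holds the most-significant byte.
The bytes are already most-significant first: 0x5055C128.
0x5055C128 = 1347797288.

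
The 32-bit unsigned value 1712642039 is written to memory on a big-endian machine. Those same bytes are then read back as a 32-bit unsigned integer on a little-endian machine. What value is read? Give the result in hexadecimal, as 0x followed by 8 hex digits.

1712642039 in 32-bit hexadecimal is 0x6614D7F7.
Stored big-endian, the bytes at ascending addresses are 66 14 D7 F7.
Read back as little-endian, the first byte is least significant, giving 0xF7D71466.

0xF7D71466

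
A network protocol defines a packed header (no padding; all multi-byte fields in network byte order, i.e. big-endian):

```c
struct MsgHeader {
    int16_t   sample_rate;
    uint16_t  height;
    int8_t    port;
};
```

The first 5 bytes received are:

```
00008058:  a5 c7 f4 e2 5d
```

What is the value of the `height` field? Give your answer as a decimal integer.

62690

`height` follows `sample_rate` (2 bytes), so it starts at byte offset 2 and occupies 2 bytes.
Bytes at offsets 2..3: F4 E2.
In big-endian order the high byte comes first in memory.
The bytes are already most-significant first: 0xF4E2.
0xF4E2 = 62690.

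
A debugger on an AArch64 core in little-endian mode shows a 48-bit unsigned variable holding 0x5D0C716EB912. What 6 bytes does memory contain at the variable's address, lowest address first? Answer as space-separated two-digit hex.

12 B9 6E 71 0C 5D

Split into bytes (most-significant first): 5D 0C 71 6E B9 12.
Little-endian: lowest address holds the least-significant byte.
So at ascending addresses the bytes are 12 B9 6E 71 0C 5D.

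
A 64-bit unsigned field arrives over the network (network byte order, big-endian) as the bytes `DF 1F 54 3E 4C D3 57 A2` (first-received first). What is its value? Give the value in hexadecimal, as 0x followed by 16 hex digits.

0xDF1F543E4CD357A2

Big-endian stores the most-significant byte at the lowest address.
The bytes are already most-significant first: 0xDF1F543E4CD357A2.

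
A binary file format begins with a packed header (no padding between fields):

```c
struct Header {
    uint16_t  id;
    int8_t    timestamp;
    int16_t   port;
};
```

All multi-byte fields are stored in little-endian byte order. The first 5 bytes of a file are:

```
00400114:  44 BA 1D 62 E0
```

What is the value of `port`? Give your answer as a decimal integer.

-8094

`port` follows `id` (2 B), `timestamp` (1 B), so it starts at offset 2 + 1 = 3 and occupies 2 bytes.
Bytes at offsets 3..4: 62 E0.
In little-endian order the low byte comes first in memory.
Reassemble most-significant byte first: E0 62 → 0xE062.
Top bit is set, so as a signed 16-bit value this is 0xE062 − 2^16 = -8094.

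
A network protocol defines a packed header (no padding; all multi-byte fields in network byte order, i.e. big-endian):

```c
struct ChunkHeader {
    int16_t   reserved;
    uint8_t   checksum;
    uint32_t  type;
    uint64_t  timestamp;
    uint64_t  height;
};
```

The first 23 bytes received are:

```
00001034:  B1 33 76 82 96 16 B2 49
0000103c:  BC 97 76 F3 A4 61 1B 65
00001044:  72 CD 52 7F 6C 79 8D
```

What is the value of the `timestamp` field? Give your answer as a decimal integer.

5313288197539914011

`timestamp` follows `reserved` (2 B), `checksum` (1 B), `type` (4 B), so it starts at offset 2 + 1 + 4 = 7 and occupies 8 bytes.
Bytes at offsets 7..14: 49 BC 97 76 F3 A4 61 1B.
In big-endian order the high byte comes first in memory.
The bytes are already most-significant first: 0x49BC9776F3A4611B.
0x49BC9776F3A4611B = 5313288197539914011.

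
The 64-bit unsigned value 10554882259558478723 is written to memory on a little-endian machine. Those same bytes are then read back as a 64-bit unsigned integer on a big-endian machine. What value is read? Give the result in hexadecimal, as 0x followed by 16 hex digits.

10554882259558478723 in 64-bit hexadecimal is 0x927A797E2F0E3383.
Stored little-endian, the bytes at ascending addresses are 83 33 0E 2F 7E 79 7A 92.
Read back as big-endian, the last byte is least significant, giving 0x83330E2F7E797A92.

0x83330E2F7E797A92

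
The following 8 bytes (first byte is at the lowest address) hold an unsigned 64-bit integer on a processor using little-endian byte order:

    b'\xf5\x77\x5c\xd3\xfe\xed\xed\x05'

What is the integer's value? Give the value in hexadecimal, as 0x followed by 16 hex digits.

Little-endian stores the least-significant byte at the lowest address.
Reassemble most-significant byte first: 05 ED ED FE D3 5C 77 F5 → 0x05EDEDFED35C77F5.

0x05EDEDFED35C77F5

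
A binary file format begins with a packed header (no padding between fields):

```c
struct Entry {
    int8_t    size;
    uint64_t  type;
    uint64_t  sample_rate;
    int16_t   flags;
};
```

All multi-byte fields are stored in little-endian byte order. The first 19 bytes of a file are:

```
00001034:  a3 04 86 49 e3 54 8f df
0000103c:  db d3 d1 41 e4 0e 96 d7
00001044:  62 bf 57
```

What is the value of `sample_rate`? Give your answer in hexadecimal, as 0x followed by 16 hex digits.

0x62D7960EE441D1D3

`sample_rate` follows `size` (1 B), `type` (8 B), so it starts at offset 1 + 8 = 9 and occupies 8 bytes.
Bytes at offsets 9..16: D3 D1 41 E4 0E 96 D7 62.
Little-endian: lowest address holds the least-significant byte.
Reassemble most-significant byte first: 62 D7 96 0E E4 41 D1 D3 → 0x62D7960EE441D1D3.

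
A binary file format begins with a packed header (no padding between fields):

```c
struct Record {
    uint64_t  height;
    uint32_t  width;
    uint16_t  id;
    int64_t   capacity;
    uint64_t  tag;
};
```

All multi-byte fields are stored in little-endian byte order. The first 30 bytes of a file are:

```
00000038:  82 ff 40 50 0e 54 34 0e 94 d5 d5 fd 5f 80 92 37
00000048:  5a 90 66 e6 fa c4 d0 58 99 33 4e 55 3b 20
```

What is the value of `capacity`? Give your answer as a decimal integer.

-4252833569915127918

`capacity` follows `height` (8 B), `width` (4 B), `id` (2 B), so it starts at offset 8 + 4 + 2 = 14 and occupies 8 bytes.
Bytes at offsets 14..21: 92 37 5A 90 66 E6 FA C4.
Little-endian: lowest address holds the least-significant byte.
Reassemble most-significant byte first: C4 FA E6 66 90 5A 37 92 → 0xC4FAE666905A3792.
Top bit is set, so as a signed 64-bit value this is 0xC4FAE666905A3792 − 2^64 = -4252833569915127918.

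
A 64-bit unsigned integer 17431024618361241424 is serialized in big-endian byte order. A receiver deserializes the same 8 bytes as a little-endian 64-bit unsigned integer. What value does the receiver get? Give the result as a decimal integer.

5818512663439796209

17431024618361241424 in 64-bit hexadecimal is 0xF1E770897082BF50.
Stored big-endian, the bytes at ascending addresses are F1 E7 70 89 70 82 BF 50.
Read back as little-endian, the first byte is least significant, giving 0x50BF82708970E7F1.
0x50BF82708970E7F1 = 5818512663439796209.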